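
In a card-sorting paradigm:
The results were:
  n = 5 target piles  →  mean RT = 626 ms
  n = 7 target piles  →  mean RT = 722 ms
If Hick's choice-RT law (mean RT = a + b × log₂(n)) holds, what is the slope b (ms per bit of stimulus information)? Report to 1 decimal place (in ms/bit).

197.8 ms/bit

Slope: b = (722 − 626) / (log₂ 7 − log₂ 5) = 96/0.4854 = 197.764 ms/bit.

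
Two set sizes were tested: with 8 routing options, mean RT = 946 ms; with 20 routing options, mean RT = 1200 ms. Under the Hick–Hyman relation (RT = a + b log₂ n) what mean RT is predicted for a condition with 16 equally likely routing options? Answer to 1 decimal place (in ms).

1138.1 ms

Fit slope and intercept:
  b = (1200 − 946) / (log₂ 20 − log₂ 8) = 254 / (4.3219 − 3) = 192.144 ms/bit
  a = 946 − 192.144 × 3 = 369.569 ms
Then RT(16) = 369.569 + 192.144 × log₂ 16 = 369.569 + 192.144 × 4 ≈ 1138.144 ms.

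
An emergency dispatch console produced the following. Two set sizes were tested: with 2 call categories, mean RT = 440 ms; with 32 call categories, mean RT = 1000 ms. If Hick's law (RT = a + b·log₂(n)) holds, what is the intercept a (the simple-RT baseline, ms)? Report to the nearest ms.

300 ms

The slope on a log₂ axis is (1000 − 440) / (5 − 1) = 140 ms/bit.
Intercept: a = 440 − 140·log₂(2) = 300.000 ms.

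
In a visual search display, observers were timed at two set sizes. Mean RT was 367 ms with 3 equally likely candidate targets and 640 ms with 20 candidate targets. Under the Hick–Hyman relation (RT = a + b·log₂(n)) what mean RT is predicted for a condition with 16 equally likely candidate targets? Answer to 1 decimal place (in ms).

RT is linear in log₂ n, so two points fix the line:
  b = (640 − 367) / (log₂ 20 − log₂ 3) = 273 / (4.3219 − 1.5850) = 99.745 ms/bit
  a = 367 − 99.745 × 1.5850 = 208.907 ms
Then RT(16) = 208.907 + 99.745 × log₂ 16 = 208.907 + 99.745 × 4 ≈ 607.889 ms.

607.9 ms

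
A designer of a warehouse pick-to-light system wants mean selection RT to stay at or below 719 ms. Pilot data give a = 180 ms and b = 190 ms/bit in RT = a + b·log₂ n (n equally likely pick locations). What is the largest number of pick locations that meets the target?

7

190·log₂ n ≤ 719 − 180 = 539, giving log₂ n ≤ 2.8368 and n ≤ 7.145. The largest whole number is 7.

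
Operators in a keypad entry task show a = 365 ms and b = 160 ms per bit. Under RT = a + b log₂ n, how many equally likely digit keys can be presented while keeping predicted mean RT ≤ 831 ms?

7

Set 365 + 160·log₂ n ≤ 831 → log₂ n ≤ (831 − 365)/160 = 2.9125.
So n ≤ 2^2.9125 = 7.529; the largest integer n is 7.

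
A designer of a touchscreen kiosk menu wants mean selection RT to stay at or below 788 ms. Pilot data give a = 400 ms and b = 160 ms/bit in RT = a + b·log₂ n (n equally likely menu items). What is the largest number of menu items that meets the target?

160·log₂ n ≤ 788 − 400 = 388, giving log₂ n ≤ 2.4250 and n ≤ 5.370. The largest whole number is 5.

5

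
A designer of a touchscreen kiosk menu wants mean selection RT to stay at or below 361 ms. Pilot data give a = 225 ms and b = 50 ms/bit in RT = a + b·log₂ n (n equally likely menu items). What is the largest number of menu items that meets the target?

50·log₂ n ≤ 361 − 225 = 136, giving log₂ n ≤ 2.7200 and n ≤ 6.589. The largest whole number is 6.

6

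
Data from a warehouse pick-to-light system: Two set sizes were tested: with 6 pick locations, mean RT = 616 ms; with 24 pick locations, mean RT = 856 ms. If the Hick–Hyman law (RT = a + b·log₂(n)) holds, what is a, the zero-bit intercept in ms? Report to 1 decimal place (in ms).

Slope: b = (856 − 616) / (log₂ 24 − log₂ 6) = 240/2.0000 = 120.000 ms/bit.
a = RT₁ − b·log₂ n₁ = 616 − 120.000 × 2.5850 = 305.804 ms.

305.8 ms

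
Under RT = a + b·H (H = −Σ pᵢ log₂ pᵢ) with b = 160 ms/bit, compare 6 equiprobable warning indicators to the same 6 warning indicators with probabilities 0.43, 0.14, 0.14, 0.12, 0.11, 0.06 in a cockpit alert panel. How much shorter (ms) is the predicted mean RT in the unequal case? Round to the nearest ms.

49 ms

The RT saving is b·ΔH. Equiprobable H₀ = log₂(6) = 2.5850 bits; with the given probabilities H = 2.2787 bits.
b·(H₀ − H) = 160 × (2.5850 − 2.2787) = 49.01 ms.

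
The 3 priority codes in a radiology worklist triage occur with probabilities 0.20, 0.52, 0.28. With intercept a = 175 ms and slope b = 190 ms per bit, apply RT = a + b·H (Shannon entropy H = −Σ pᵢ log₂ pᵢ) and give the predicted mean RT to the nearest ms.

H = 0.20·log₂(1/0.20) + 0.52·log₂(1/0.52) + 0.28·log₂(1/0.28) = 1.4692 bits.
RT = 175 + 190 × 1.4692 = 454.14 ms.

454 ms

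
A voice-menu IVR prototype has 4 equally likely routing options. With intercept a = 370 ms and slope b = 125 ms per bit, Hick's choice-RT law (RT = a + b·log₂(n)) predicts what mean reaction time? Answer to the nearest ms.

log₂(4) = 2 bits, so RT = 370 + 125 × 2 ≈ 620.000 ms.

620 ms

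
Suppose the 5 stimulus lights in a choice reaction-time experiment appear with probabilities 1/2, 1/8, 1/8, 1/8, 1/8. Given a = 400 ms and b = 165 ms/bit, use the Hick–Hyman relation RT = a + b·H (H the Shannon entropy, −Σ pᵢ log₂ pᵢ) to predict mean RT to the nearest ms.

H = −Σ pᵢ log₂ pᵢ = 0.5·1 + 0.125·3 + 0.125·3 + 0.125·3 + 0.125·3 = 2.000 bits.
RT = 400 + 165 × 2.000 = 730.00 ms.

730 ms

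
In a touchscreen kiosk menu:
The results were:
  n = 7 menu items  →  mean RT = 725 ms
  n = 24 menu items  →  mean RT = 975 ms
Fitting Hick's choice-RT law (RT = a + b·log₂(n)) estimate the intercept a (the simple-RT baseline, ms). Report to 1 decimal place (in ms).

The slope on a log₂ axis is (975 − 725) / (4.5850 − 2.8074) = 140.638 ms/bit.
Intercept: a = 725 − 140.638·log₂(7) = 330.178 ms.

330.2 ms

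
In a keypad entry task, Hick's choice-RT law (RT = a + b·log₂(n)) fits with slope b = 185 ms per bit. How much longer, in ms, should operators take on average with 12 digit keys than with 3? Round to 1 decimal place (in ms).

370.0 ms

Only the slope matters, since a is common to both: ΔRT = b·log₂(n₂/n₁).
log₂(12) − log₂(3) = log₂(12/3) = log₂(4) = 2.
ΔRT = 185 × 2.0000 = 370.000 ms.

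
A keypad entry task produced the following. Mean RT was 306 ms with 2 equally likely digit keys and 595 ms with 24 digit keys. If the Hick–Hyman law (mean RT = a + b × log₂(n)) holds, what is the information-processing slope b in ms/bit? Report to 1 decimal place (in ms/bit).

80.6 ms/bit

Slope: b = (595 − 306) / (log₂ 24 − log₂ 2) = 289/3.5850 = 80.615 ms/bit.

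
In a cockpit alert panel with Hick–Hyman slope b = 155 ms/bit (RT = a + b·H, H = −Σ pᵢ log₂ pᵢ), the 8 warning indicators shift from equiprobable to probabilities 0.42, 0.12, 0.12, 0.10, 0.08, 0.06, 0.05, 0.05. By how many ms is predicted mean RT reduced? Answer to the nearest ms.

The RT saving is b·ΔH. Equiprobable H₀ = log₂(8) = 3.0000 bits; with the given probabilities H = 2.5592 bits.
b·(H₀ − H) = 155 × (3.0000 − 2.5592) = 68.32 ms.

68 ms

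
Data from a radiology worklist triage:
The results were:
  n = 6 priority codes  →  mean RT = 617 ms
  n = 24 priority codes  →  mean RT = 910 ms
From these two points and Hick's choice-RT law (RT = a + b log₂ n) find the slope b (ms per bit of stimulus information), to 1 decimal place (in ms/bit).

The slope on a log₂ axis is (910 − 617) / (4.5850 − 2.5850) = 146.500 ms/bit.

146.5 ms/bit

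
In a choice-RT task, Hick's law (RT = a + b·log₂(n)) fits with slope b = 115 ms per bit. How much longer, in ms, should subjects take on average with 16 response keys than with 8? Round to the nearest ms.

Only the slope matters, since a is common to both: ΔRT = b·log₂(n₂/n₁).
log₂(16) − log₂(8) = log₂(16/8) = log₂(2) = 1.
ΔRT = 115 × 1.0000 = 115.000 ms.

115 ms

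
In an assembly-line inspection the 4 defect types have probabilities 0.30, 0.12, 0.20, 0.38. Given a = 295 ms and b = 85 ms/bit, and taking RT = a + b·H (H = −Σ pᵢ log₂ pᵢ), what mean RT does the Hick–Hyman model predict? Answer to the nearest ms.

H = 0.30·log₂(1/0.30) + 0.12·log₂(1/0.12) + 0.20·log₂(1/0.20) + 0.38·log₂(1/0.38) = 1.8830 bits.
RT = 295 + 85 × 1.8830 = 455.05 ms.

455 ms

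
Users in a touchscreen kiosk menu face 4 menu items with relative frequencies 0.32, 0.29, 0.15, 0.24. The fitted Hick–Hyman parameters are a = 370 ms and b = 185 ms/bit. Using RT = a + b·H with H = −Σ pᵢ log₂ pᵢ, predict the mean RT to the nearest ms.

730 ms

Entropy contributions −pᵢ log₂ pᵢ: 0.5260, 0.5179, 0.4105, 0.4941; sum H = 1.9486 bits.
RT = a + bH = 370 + 185·1.9486 = 730.49 ms.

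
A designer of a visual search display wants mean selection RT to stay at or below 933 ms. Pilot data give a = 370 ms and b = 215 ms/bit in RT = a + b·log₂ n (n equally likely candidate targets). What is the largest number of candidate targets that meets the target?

6

Set 370 + 215·log₂ n ≤ 933 → log₂ n ≤ (933 − 370)/215 = 2.6186.
So n ≤ 2^2.6186 = 6.142; the largest integer n is 6.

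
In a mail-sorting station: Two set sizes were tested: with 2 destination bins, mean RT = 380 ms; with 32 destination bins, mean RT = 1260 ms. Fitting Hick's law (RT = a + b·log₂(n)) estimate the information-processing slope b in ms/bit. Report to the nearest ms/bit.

The slope on a log₂ axis is (1260 − 380) / (5 − 1) = 220 ms/bit.

220 ms/bit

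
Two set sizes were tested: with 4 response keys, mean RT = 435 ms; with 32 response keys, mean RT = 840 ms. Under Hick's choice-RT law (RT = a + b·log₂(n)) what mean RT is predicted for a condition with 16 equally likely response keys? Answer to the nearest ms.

RT is linear in log₂ n, so two points fix the line:
  b = (840 − 435) / (log₂ 32 − log₂ 4) = 405 / (5 − 2) = 135 ms/bit
  a = 435 − 135 × 2 = 165 ms
Then RT(16) = 165 + 135 × log₂ 16 = 165 + 135 × 4 ≈ 705.000 ms.

705 ms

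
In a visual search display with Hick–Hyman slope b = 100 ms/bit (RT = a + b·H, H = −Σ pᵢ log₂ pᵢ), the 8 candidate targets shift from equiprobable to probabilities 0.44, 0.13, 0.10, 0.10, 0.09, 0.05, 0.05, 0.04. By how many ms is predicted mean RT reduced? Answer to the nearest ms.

The RT saving is b·ΔH. Equiprobable H₀ = log₂(8) = 3.0000 bits; with the given probabilities H = 2.4988 bits.
b·(H₀ − H) = 100 × (3.0000 − 2.4988) = 50.12 ms.

50 ms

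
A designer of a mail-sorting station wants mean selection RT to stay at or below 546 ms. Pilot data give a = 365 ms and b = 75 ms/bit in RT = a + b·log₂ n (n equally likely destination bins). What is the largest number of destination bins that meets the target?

5

Set 365 + 75·log₂ n ≤ 546 → log₂ n ≤ (546 − 365)/75 = 2.4133.
So n ≤ 2^2.4133 = 5.327; the largest integer n is 5.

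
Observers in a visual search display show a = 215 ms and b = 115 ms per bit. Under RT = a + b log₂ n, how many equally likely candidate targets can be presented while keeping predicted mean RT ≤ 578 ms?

8

115·log₂ n ≤ 578 − 215 = 363, giving log₂ n ≤ 3.1565 and n ≤ 8.917. The largest whole number is 8.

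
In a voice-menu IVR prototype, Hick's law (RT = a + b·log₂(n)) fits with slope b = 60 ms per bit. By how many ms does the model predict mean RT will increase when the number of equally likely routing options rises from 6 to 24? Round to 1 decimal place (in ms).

ΔRT = (a + b log₂ n₂) − (a + b log₂ n₁) = b·(log₂ n₂ − log₂ n₁).
log₂(24) − log₂(6) = log₂(24/6) = log₂(4) = 2.
ΔRT = 60 × 2.0000 = 120.000 ms.

120.0 ms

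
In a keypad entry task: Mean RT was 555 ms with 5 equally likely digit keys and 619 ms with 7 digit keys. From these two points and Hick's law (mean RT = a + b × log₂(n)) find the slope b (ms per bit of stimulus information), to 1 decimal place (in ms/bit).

The slope on a log₂ axis is (619 − 555) / (2.8074 − 2.3219) = 131.843 ms/bit.

131.8 ms/bit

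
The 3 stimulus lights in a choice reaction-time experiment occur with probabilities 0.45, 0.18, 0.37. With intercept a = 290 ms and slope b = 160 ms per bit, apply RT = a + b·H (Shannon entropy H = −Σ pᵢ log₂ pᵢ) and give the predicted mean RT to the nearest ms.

529 ms

H = 0.45·log₂(1/0.45) + 0.18·log₂(1/0.18) + 0.37·log₂(1/0.37) = 1.4944 bits.
RT = 290 + 160 × 1.4944 = 529.11 ms.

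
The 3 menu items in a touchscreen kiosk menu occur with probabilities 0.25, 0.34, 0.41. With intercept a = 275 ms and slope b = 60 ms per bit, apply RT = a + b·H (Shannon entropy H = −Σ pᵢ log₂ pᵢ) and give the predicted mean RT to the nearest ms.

H = 0.25·log₂(1/0.25) + 0.34·log₂(1/0.34) + 0.41·log₂(1/0.41) = 1.5566 bits.
RT = 275 + 60 × 1.5566 = 368.39 ms.

368 ms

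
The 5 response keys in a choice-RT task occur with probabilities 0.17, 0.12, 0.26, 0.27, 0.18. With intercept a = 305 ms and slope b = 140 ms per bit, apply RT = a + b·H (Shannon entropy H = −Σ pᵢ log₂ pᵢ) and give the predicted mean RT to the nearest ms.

H = 0.17·log₂(1/0.17) + 0.12·log₂(1/0.12) + 0.26·log₂(1/0.26) + 0.27·log₂(1/0.27) + 0.18·log₂(1/0.18) = 2.2623 bits.
RT = 305 + 140 × 2.2623 = 621.72 ms.

622 ms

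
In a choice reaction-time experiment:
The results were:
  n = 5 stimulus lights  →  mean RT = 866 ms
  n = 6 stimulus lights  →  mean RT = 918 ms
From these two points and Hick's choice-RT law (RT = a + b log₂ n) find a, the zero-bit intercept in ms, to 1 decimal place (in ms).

407.0 ms

Slope: b = (918 − 866) / (log₂ 6 − log₂ 5) = 52/0.2630 = 197.693 ms/bit.
a = RT₁ − b·log₂ n₁ = 866 − 197.693 × 2.3219 = 406.972 ms.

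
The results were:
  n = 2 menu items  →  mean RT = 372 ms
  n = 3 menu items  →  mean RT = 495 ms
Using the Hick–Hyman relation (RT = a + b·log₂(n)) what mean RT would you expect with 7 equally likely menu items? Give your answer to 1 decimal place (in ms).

Fit slope and intercept:
  b = (495 − 372) / (log₂ 3 − log₂ 2) = 123 / (1.5850 − 1) = 210.270 ms/bit
  a = 372 − 210.270 × 1 = 161.730 ms
Then RT(7) = 161.730 + 210.270 × log₂ 7 = 161.730 + 210.270 × 2.8074 ≈ 752.032 ms.

752.0 ms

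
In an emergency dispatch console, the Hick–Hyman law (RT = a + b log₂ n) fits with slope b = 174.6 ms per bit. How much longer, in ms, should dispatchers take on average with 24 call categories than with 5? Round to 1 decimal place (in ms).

395.1 ms

The intercept a cancels: ΔRT = b·(log₂ n₂ − log₂ n₁) = b·log₂(n₂/n₁).
log₂(24) − log₂(5) = 4.5850 − 2.3219 = 2.2630.
ΔRT = 174.6 × 2.2630 = 395.126 ms.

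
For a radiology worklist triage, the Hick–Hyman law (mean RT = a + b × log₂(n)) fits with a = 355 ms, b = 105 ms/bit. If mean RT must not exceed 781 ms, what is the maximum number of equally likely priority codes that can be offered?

105·log₂ n ≤ 781 − 355 = 426, giving log₂ n ≤ 4.0571 and n ≤ 16.646. The largest whole number is 16.

16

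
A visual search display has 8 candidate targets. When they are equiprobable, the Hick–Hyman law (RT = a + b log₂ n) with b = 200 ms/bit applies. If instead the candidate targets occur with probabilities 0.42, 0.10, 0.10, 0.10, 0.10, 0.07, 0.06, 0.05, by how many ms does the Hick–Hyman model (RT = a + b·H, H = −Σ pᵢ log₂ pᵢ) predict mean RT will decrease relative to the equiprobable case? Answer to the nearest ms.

Equiprobable entropy H₀ = log₂ 8 = 3.0000 bits.
Skewed entropy H = −Σ pᵢ log₂ pᵢ = 2.5826 bits.
ΔRT = b·(H₀ − H) = 200 × 0.4174 = 83.48 ms.

83 ms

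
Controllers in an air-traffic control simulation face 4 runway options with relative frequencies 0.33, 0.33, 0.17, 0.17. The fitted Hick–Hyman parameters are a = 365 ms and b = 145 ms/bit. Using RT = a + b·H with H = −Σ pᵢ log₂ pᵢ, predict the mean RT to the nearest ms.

Entropy contributions −pᵢ log₂ pᵢ: 0.5278, 0.5278, 0.4346, 0.4346; sum H = 1.9248 bits.
RT = a + bH = 365 + 145·1.9248 = 644.10 ms.

644 ms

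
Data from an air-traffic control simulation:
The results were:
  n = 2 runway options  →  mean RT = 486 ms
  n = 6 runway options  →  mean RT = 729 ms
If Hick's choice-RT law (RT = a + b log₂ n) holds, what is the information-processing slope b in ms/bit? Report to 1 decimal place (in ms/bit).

The slope on a log₂ axis is (729 − 486) / (2.5850 − 1) = 153.316 ms/bit.

153.3 ms/bit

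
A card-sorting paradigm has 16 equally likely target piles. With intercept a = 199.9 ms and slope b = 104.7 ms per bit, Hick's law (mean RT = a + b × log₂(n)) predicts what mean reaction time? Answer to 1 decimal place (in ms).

log₂(16) = 4 bits, so RT = 199.9 + 104.7 × 4 ≈ 618.700 ms.

618.7 ms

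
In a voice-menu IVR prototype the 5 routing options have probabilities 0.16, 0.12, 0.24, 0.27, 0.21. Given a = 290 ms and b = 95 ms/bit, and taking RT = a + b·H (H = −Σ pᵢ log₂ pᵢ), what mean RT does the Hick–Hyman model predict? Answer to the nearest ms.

H = 0.16·log₂(1/0.16) + 0.12·log₂(1/0.12) + 0.24·log₂(1/0.24) + 0.27·log₂(1/0.27) + 0.21·log₂(1/0.21) = 2.2671 bits.
RT = 290 + 95 × 2.2671 = 505.37 ms.

505 ms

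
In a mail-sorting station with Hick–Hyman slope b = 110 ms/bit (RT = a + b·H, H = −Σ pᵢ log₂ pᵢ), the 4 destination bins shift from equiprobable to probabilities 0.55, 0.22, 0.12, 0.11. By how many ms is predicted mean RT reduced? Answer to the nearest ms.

36 ms

The RT saving is b·ΔH. Equiprobable H₀ = log₂(4) = 2.0000 bits; with the given probabilities H = 1.6723 bits.
b·(H₀ − H) = 110 × (2.0000 − 1.6723) = 36.05 ms.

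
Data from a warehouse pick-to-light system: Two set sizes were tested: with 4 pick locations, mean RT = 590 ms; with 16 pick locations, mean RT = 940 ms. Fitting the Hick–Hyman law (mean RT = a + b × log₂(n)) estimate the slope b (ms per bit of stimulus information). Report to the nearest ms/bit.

175 ms/bit

b = (RT₂ − RT₁)/(log₂ n₂ − log₂ n₁) = (940 − 590)/(4 − 2) = 175 ms/bit.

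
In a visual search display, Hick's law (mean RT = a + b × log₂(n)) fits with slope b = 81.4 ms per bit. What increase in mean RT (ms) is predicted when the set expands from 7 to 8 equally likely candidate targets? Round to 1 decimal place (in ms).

15.7 ms

ΔRT = (a + b log₂ n₂) − (a + b log₂ n₁) = b·(log₂ n₂ − log₂ n₁).
log₂(8) − log₂(7) = 3 − 2.8074 = 0.1926.
ΔRT = 81.4 × 0.1926 = 15.681 ms.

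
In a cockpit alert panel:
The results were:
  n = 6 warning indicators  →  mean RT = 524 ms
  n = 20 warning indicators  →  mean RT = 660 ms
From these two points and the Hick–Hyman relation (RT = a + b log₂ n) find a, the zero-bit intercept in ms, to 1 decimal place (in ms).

321.6 ms

b = (RT₂ − RT₁)/(log₂ n₂ − log₂ n₁) = (660 − 524)/(4.3219 − 2.5850) = 78.297 ms/bit.
Intercept: a = 524 − 78.297·log₂(6) = 321.604 ms.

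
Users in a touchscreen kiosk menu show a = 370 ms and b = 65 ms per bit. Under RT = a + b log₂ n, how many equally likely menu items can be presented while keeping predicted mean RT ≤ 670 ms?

24

Information budget: (670 − 370)/65 = 4.6154 bits, so n ≤ 2^4.6154 = 24.511 → at most 24.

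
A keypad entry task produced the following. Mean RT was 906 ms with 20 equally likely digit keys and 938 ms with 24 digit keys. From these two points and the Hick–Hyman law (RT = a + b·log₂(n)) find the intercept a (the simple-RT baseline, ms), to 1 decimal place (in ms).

380.2 ms

The slope on a log₂ axis is (938 − 906) / (4.5850 − 4.3219) = 121.657 ms/bit.
a = RT₁ − b·log₂ n₁ = 906 − 121.657 × 4.3219 = 380.207 ms.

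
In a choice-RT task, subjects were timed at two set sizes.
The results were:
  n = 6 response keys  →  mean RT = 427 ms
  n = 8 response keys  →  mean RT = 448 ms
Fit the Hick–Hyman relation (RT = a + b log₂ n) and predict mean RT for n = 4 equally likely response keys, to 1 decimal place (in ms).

397.4 ms

With log₂ n on the abscissa the relation is linear; from the two conditions:
  b = (448 − 427) / (log₂ 8 − log₂ 6) = 21 / (3 − 2.5850) = 50.598 ms/bit
  a = 427 − 50.598 × 2.5850 = 296.206 ms
Then RT(4) = 296.206 + 50.598 × log₂ 4 = 296.206 + 50.598 × 2 ≈ 397.402 ms.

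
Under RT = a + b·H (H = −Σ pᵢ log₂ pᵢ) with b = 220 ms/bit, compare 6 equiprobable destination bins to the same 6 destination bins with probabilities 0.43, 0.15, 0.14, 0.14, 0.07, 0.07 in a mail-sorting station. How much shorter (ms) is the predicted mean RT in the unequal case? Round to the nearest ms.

70 ms

The RT saving is b·ΔH. Equiprobable H₀ = log₂(6) = 2.5850 bits; with the given probabilities H = 2.2654 bits.
b·(H₀ − H) = 220 × (2.5850 − 2.2654) = 70.30 ms.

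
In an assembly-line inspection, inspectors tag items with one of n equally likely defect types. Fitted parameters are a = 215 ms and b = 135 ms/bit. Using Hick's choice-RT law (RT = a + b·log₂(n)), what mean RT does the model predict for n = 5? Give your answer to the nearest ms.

log₂(5) = 2.3219 bits, so RT = 215 + 135 × 2.3219 ≈ 528.460 ms.

528 ms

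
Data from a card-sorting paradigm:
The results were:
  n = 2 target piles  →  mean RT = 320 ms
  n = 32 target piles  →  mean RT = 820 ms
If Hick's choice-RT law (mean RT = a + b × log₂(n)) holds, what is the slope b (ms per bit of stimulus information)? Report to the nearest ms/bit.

The slope on a log₂ axis is (820 − 320) / (5 − 1) = 125 ms/bit.

125 ms/bit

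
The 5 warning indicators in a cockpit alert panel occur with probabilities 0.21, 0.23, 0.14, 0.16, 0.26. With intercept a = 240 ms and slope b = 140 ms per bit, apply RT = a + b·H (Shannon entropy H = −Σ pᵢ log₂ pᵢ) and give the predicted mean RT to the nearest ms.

H = 0.21·log₂(1/0.21) + 0.23·log₂(1/0.23) + 0.14·log₂(1/0.14) + 0.16·log₂(1/0.16) + 0.26·log₂(1/0.26) = 2.2859 bits.
RT = 240 + 140 × 2.2859 = 560.03 ms.

560 ms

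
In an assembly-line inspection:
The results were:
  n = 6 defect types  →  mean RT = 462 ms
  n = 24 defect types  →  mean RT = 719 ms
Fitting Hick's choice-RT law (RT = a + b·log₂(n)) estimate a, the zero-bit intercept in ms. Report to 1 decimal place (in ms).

b = (RT₂ − RT₁)/(log₂ n₂ − log₂ n₁) = (719 − 462)/(4.5850 − 2.5850) = 128.500 ms/bit.
a = RT₁ − b·log₂ n₁ = 462 − 128.500 × 2.5850 = 129.832 ms.

129.8 ms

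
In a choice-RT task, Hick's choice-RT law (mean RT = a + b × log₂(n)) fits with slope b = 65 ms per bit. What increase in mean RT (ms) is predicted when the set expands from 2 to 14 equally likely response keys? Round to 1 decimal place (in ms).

182.5 ms

Only the slope matters, since a is common to both: ΔRT = b·log₂(n₂/n₁).
log₂(14) − log₂(2) = 3.8074 − 1 = 2.8074.
ΔRT = 65 × 2.8074 = 182.478 ms.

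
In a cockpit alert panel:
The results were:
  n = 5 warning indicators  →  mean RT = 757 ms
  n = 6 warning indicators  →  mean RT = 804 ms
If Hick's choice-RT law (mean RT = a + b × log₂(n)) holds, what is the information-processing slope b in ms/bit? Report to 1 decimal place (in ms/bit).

178.7 ms/bit

b = (RT₂ − RT₁)/(log₂ n₂ − log₂ n₁) = (804 − 757)/(2.5850 − 2.3219) = 178.684 ms/bit.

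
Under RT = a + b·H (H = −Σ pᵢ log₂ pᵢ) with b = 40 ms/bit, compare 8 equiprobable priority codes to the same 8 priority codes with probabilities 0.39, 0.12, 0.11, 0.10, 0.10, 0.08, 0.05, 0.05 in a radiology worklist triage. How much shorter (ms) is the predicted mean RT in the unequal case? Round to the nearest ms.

15 ms

Equiprobable entropy H₀ = log₂ 8 = 3.0000 bits.
Skewed entropy H = −Σ pᵢ log₂ pᵢ = 2.6352 bits.
ΔRT = b·(H₀ − H) = 40 × 0.3648 = 14.59 ms.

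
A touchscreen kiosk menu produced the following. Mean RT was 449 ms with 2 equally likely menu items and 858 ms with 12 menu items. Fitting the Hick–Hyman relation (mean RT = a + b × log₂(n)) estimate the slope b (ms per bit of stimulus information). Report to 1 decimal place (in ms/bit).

Slope: b = (858 − 449) / (log₂ 12 − log₂ 2) = 409/2.5850 = 158.223 ms/bit.

158.2 ms/bit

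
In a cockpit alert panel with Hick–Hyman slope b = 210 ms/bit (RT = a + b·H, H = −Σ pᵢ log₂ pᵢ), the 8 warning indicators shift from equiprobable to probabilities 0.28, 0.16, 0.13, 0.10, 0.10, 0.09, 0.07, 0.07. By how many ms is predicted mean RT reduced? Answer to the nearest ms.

35 ms

The RT saving is b·ΔH. Equiprobable H₀ = log₂(8) = 3.0000 bits; with the given probabilities H = 2.8340 bits.
b·(H₀ − H) = 210 × (3.0000 − 2.8340) = 34.85 ms.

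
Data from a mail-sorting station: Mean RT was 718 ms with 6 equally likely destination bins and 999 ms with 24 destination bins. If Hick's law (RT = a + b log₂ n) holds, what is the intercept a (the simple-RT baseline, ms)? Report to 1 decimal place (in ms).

b = (RT₂ − RT₁)/(log₂ n₂ − log₂ n₁) = (999 − 718)/(4.5850 − 2.5850) = 140.500 ms/bit.
Intercept: a = 718 − 140.500·log₂(6) = 354.813 ms.

354.8 ms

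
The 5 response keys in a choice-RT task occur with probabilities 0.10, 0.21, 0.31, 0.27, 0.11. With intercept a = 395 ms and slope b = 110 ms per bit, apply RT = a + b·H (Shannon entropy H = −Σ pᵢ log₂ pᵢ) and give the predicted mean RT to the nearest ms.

Entropy contributions −pᵢ log₂ pᵢ: 0.3322, 0.4728, 0.5238, 0.5100, 0.3503; sum H = 2.1891 bits.
RT = a + bH = 395 + 110·2.1891 = 635.80 ms.

636 ms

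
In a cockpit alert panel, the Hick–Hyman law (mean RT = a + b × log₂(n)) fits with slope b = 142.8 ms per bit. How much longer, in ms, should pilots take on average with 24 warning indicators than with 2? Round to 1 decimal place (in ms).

511.9 ms

Only the slope matters, since a is common to both: ΔRT = b·log₂(n₂/n₁).
log₂(24) − log₂(2) = 4.5850 − 1 = 3.5850.
ΔRT = 142.8 × 3.5850 = 511.933 ms.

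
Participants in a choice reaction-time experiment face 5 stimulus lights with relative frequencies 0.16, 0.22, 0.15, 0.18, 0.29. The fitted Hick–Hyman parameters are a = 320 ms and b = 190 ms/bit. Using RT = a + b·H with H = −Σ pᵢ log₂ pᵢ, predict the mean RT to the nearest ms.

H = 0.16·log₂(1/0.16) + 0.22·log₂(1/0.22) + 0.15·log₂(1/0.15) + 0.18·log₂(1/0.18) + 0.29·log₂(1/0.29) = 2.2773 bits.
RT = 320 + 190 × 2.2773 = 752.70 ms.

753 ms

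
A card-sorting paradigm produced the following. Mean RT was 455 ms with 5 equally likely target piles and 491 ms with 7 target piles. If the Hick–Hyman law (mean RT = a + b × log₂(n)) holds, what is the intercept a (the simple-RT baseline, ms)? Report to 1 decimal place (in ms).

Slope: b = (491 − 455) / (log₂ 7 − log₂ 5) = 36/0.4854 = 74.162 ms/bit.
Intercept: a = 455 − 74.162·log₂(5) = 282.802 ms.

282.8 ms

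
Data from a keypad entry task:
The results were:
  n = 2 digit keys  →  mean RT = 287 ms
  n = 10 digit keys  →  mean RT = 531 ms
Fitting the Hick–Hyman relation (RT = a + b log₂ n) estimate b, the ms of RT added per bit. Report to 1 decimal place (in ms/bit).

105.1 ms/bit

Slope: b = (531 − 287) / (log₂ 10 − log₂ 2) = 244/2.3219 = 105.085 ms/bit.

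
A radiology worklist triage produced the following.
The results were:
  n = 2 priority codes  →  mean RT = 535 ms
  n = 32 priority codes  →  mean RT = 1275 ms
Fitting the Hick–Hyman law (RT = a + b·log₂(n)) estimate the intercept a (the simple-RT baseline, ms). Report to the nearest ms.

350 ms

b = (RT₂ − RT₁)/(log₂ n₂ − log₂ n₁) = (1275 − 535)/(5 − 1) = 185 ms/bit.
Intercept: a = 535 − 185·log₂(2) = 350.000 ms.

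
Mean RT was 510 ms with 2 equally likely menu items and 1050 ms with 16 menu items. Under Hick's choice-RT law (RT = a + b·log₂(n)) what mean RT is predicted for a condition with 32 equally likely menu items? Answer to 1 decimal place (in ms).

1230.0 ms

Fit slope and intercept:
  b = (1050 − 510) / (log₂ 16 − log₂ 2) = 540 / (4 − 1) = 180.000 ms/bit
  a = 510 − 180.000 × 1 = 330.000 ms
Then RT(32) = 330.000 + 180.000 × log₂ 32 = 330.000 + 180.000 × 5 ≈ 1230.000 ms.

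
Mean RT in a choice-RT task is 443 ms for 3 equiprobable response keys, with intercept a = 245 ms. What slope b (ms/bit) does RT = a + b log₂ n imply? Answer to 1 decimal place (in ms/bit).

124.9 ms/bit

log₂(3) = 1.5850 bits.
b = (RT − a)/log₂ n = (443 − 245) / 1.5850 = 124.924 ms/bit.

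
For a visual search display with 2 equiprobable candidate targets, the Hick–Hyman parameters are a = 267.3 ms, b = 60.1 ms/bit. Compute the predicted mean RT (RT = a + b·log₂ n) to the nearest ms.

327 ms

log₂(2) = 1 bits, so RT = 267.3 + 60.1 × 1 ≈ 327.400 ms.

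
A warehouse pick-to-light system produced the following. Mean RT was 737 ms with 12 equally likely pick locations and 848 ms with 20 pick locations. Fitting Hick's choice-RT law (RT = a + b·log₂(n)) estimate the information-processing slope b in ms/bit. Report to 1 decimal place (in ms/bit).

150.6 ms/bit

b = (RT₂ − RT₁)/(log₂ n₂ − log₂ n₁) = (848 − 737)/(4.3219 − 3.5850) = 150.618 ms/bit.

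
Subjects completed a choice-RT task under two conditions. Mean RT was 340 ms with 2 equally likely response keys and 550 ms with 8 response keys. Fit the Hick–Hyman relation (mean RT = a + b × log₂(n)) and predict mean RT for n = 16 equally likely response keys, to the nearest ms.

Fit slope and intercept:
  b = (550 − 340) / (log₂ 8 − log₂ 2) = 210 / (3 − 1) = 105 ms/bit
  a = 340 − 105 × 1 = 235 ms
Then RT(16) = 235 + 105 × log₂ 16 = 235 + 105 × 4 ≈ 655.000 ms.

655 ms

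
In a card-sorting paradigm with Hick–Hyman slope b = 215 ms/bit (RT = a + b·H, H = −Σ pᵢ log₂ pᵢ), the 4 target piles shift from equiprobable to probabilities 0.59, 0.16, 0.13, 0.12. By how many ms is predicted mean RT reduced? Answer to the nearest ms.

The RT saving is b·ΔH. Equiprobable H₀ = log₂(4) = 2.0000 bits; with the given probabilities H = 1.6218 bits.
b·(H₀ − H) = 215 × (2.0000 − 1.6218) = 81.30 ms.

81 ms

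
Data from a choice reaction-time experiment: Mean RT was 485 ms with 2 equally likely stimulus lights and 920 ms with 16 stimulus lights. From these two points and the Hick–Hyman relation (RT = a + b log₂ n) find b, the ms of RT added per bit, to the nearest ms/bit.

Slope: b = (920 − 485) / (log₂ 16 − log₂ 2) = 435/3.0000 = 145 ms/bit.

145 ms/bit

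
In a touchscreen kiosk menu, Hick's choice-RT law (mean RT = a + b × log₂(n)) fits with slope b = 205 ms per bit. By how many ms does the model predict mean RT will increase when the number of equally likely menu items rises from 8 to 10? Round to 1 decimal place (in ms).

The intercept a cancels: ΔRT = b·(log₂ n₂ − log₂ n₁) = b·log₂(n₂/n₁).
log₂(10) − log₂(8) = 3.3219 − 3 = 0.3219.
ΔRT = 205 × 0.3219 = 65.995 ms.

66.0 ms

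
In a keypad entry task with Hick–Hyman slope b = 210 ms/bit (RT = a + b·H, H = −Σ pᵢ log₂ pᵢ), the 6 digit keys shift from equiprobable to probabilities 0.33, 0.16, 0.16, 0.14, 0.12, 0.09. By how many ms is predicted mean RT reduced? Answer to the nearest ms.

28 ms

Equiprobable entropy H₀ = log₂ 6 = 2.5850 bits.
Skewed entropy H = −Σ pᵢ log₂ pᵢ = 2.4507 bits.
ΔRT = b·(H₀ − H) = 210 × 0.1343 = 28.20 ms.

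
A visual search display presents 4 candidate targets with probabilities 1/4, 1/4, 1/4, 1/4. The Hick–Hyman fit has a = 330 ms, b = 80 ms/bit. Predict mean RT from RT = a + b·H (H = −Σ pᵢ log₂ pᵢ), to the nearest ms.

H = −Σ pᵢ log₂ pᵢ = 0.25·2 + 0.25·2 + 0.25·2 + 0.25·2 = 2.000 bits.
RT = 330 + 80 × 2.000 = 490.00 ms.

490 ms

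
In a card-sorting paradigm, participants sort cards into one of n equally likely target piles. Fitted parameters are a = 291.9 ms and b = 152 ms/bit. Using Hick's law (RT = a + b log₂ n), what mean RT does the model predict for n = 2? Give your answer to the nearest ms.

log₂(2) = 1 bits, so RT = 291.9 + 152 × 1 ≈ 443.900 ms.

444 ms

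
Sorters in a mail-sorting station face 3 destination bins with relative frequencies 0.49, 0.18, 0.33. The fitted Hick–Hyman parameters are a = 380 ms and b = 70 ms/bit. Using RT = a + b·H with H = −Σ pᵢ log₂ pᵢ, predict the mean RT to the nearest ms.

H = 0.49·log₂(1/0.49) + 0.18·log₂(1/0.18) + 0.33·log₂(1/0.33) = 1.4774 bits.
RT = 380 + 70 × 1.4774 = 483.42 ms.

483 ms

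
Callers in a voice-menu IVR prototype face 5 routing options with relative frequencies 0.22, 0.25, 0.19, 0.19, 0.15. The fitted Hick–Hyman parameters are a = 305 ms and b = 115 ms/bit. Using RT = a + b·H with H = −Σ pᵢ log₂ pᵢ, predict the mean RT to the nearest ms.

H = 0.22·log₂(1/0.22) + 0.25·log₂(1/0.25) + 0.19·log₂(1/0.19) + 0.19·log₂(1/0.19) + 0.15·log₂(1/0.15) = 2.3016 bits.
RT = 305 + 115 × 2.3016 = 569.68 ms.

570 ms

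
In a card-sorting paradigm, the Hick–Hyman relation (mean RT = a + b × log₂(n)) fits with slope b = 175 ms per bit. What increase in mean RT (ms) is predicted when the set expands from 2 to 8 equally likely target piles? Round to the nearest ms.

ΔRT = (a + b log₂ n₂) − (a + b log₂ n₁) = b·(log₂ n₂ − log₂ n₁).
log₂(8) − log₂(2) = log₂(8/2) = log₂(4) = 2.
ΔRT = 175 × 2.0000 = 350.000 ms.

350 ms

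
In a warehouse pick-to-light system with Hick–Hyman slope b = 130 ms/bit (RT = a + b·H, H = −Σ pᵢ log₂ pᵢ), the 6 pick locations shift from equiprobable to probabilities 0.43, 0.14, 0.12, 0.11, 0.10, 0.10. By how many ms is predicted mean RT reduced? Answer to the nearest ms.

Equiprobable entropy H₀ = log₂ 6 = 2.5850 bits.
Skewed entropy H = −Σ pᵢ log₂ pᵢ = 2.3024 bits.
ΔRT = b·(H₀ − H) = 130 × 0.2825 = 36.73 ms.

37 ms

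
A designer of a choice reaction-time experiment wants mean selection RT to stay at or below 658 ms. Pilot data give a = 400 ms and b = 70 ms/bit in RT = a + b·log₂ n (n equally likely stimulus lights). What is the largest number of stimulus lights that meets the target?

Set 400 + 70·log₂ n ≤ 658 → log₂ n ≤ (658 − 400)/70 = 3.6857.
So n ≤ 2^3.6857 = 12.868; the largest integer n is 12.

12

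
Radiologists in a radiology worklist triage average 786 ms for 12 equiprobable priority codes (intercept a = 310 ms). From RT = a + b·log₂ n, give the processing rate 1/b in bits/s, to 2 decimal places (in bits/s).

7.53 bits/s

b = (786 − 310)/log₂ 12 = 476/3.5850 = 132.777 ms per bit = 0.13278 s/bit; the reciprocal is 7.531 bits/s.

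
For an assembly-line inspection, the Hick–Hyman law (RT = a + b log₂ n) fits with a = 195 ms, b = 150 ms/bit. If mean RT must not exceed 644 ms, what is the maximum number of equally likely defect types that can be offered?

Information budget: (644 − 195)/150 = 2.9933 bits, so n ≤ 2^2.9933 = 7.963 → at most 7.

7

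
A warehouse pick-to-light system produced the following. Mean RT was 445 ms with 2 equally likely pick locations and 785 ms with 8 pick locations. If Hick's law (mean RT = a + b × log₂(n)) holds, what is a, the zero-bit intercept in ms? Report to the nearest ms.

Slope: b = (785 − 445) / (log₂ 8 − log₂ 2) = 340/2.0000 = 170 ms/bit.
a = RT₁ − b·log₂ n₁ = 445 − 170 × 1 = 275.000 ms.

275 ms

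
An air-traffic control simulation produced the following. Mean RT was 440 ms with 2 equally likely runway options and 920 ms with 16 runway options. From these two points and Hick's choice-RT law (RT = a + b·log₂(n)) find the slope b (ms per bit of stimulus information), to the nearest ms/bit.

The slope on a log₂ axis is (920 − 440) / (4 − 1) = 160 ms/bit.

160 ms/bit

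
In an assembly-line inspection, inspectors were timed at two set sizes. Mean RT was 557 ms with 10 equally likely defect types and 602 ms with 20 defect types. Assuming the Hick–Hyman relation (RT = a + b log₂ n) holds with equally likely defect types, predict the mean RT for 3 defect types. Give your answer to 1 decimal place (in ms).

478.8 ms

With log₂ n on the abscissa the relation is linear; from the two conditions:
  b = (602 − 557) / (log₂ 20 − log₂ 10) = 45 / (4.3219 − 3.3219) = 45.000 ms/bit
  a = 557 − 45.000 × 3.3219 = 407.513 ms
Then RT(3) = 407.513 + 45.000 × log₂ 3 = 407.513 + 45.000 × 1.5850 ≈ 478.837 ms.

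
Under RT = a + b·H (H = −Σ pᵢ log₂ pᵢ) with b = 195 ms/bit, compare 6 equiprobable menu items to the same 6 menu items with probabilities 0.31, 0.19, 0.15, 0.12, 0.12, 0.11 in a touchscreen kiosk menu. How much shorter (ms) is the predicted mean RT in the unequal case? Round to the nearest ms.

22 ms

Equiprobable entropy H₀ = log₂ 6 = 2.5850 bits.
Skewed entropy H = −Σ pᵢ log₂ pᵢ = 2.4740 bits.
ΔRT = b·(H₀ − H) = 195 × 0.1110 = 21.64 ms.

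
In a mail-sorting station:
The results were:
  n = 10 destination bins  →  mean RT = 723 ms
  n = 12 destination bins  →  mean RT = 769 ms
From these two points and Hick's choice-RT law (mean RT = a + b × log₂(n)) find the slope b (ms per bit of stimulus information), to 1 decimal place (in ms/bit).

The slope on a log₂ axis is (769 − 723) / (3.5850 − 3.3219) = 174.882 ms/bit.

174.9 ms/bit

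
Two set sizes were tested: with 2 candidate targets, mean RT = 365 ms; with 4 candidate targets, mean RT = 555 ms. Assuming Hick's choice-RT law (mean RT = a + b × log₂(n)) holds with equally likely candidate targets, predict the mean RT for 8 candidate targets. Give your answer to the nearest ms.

Solve the two-equation system in a and b:
  b = (555 − 365) / (log₂ 4 − log₂ 2) = 190 / (2 − 1) = 190 ms/bit
  a = 365 − 190 × 1 = 175 ms
Then RT(8) = 175 + 190 × log₂ 8 = 175 + 190 × 3 ≈ 745.000 ms.

745 ms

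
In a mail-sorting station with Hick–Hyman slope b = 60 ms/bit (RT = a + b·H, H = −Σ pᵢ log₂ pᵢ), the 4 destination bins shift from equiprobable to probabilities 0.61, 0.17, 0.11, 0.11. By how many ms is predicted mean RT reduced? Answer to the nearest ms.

26 ms

Equiprobable entropy H₀ = log₂ 4 = 2.0000 bits.
Skewed entropy H = −Σ pᵢ log₂ pᵢ = 1.5702 bits.
ΔRT = b·(H₀ − H) = 60 × 0.4298 = 25.79 ms.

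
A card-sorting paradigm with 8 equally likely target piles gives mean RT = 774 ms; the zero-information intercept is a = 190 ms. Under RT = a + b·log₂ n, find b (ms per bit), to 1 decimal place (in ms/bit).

b = (774 − 190) / log₂(8) = 584 / 3 = 194.667 ms/bit.

194.7 ms/bit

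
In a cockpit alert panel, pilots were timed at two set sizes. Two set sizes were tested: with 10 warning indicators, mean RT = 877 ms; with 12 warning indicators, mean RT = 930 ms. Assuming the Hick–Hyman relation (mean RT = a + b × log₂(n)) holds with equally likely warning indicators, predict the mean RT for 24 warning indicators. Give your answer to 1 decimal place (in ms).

1131.5 ms

With log₂ n on the abscissa the relation is linear; from the two conditions:
  b = (930 − 877) / (log₂ 12 − log₂ 10) = 53 / (3.5850 − 3.3219) = 201.495 ms/bit
  a = 877 − 201.495 × 3.3219 = 207.650 ms
Then RT(24) = 207.650 + 201.495 × log₂ 24 = 207.650 + 201.495 × 4.5850 ≈ 1131.495 ms.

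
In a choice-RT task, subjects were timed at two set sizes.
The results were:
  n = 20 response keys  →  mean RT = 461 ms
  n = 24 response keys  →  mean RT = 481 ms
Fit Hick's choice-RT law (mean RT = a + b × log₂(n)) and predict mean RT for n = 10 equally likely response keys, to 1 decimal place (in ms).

RT is linear in log₂ n, so two points fix the line:
  b = (481 − 461) / (log₂ 24 − log₂ 20) = 20 / (4.5850 − 4.3219) = 76.036 ms/bit
  a = 461 − 76.036 × 4.3219 = 132.379 ms
Then RT(10) = 132.379 + 76.036 × log₂ 10 = 132.379 + 76.036 × 3.3219 ≈ 384.964 ms.

385.0 ms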